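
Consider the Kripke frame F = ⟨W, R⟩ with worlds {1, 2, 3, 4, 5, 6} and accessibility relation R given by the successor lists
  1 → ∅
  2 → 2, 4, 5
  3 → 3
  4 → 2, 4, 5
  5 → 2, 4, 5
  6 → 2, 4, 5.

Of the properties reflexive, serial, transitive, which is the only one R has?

Reflexive: no — 1 is not related to itself.
Serial: no — 1 has no R-successor.
Transitive: yes — every two-step R-path is closed by a direct edge.
Only transitive holds.

transitive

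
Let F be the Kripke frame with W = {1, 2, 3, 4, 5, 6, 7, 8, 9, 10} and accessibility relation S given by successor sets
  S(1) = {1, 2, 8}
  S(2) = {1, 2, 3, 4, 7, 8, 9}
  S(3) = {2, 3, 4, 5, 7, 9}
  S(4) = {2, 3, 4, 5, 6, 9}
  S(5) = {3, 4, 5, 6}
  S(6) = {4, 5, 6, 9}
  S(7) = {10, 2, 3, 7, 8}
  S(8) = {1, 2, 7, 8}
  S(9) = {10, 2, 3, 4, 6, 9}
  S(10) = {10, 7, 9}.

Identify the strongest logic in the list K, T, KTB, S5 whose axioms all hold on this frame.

Reflexive (axiom T): yes — every world is S-related to itself.
Symmetric (axiom B): yes — every pair in S has its reverse in S.
Euclidean (axiom 5): no — 10 S 7 and 10 S 9, but not 7 S 9.
So F validates K, T, KTB; S5 would additionally require S to be Euclidean. The strongest is KTB.

KTB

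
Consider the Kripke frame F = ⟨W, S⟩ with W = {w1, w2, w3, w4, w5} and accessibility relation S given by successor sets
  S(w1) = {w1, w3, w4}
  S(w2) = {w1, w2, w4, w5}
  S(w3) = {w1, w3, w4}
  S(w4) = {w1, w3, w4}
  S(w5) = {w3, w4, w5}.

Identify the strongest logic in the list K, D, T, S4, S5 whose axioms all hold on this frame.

Serial (axiom D): yes — every world has a successor (e.g. w1 S w1).
Reflexive (axiom T): yes — every world is S-related to itself.
Transitive (axiom 4): no — w2 S w1 and w1 S w3, but not w2 S w3.
Euclidean (axiom 5): no — w2 S w1 and w2 S w5, but not w1 S w5.
So F validates K, D, T; S4 would additionally require S to be transitive. The strongest is T.

T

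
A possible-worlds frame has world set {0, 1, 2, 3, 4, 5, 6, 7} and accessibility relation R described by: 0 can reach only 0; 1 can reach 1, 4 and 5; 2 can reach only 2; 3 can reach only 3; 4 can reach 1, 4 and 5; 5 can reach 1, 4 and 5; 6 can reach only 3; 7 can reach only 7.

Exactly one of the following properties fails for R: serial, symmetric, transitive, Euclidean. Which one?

Serial: yes — every world has a successor (e.g. 0 R 0).
Symmetric: no — 6 R 3 but not 3 R 6.
Transitive: yes — every two-step R-path is closed by a direct edge.
Euclidean: yes — any two successors of a common world are R-related.
Only symmetric fails.

symmetric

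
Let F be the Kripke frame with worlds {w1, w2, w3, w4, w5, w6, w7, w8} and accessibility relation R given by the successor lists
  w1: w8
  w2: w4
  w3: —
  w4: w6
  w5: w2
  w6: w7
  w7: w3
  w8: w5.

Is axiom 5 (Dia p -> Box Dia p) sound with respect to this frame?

The schema 5 characterises exactly the Euclidean frames.
Euclidean: no — w1 R w8 and w1 R w8, but not w8 R w8.

No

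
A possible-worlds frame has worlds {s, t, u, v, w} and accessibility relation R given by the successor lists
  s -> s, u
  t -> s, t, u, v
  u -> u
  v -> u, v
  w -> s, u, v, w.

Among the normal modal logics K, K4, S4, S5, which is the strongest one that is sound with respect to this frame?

S4

Transitive (axiom 4): yes — every two-step R-path is closed by a direct edge.
Reflexive (axiom T): yes — every world is R-related to itself.
Euclidean (axiom 5): no — t R s and t R v, but not s R v.
So F validates K, K4, S4; S5 would additionally require R to be Euclidean. The strongest is S4.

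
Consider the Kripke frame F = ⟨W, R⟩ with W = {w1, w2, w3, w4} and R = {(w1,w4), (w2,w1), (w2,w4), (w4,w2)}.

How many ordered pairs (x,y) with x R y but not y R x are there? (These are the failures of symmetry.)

Enumerating: (w1,w4), (w2,w1).

2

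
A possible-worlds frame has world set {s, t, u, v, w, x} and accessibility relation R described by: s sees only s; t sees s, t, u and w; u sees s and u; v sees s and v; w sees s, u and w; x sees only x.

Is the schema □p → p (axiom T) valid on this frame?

Axiom T corresponds to the accessibility relation being reflexive.
Reflexive: yes — every world is R-related to itself.

Yes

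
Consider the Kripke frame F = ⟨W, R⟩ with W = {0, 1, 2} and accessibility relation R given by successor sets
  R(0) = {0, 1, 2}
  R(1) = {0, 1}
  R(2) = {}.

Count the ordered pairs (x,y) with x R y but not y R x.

Enumerating: (0,2).

1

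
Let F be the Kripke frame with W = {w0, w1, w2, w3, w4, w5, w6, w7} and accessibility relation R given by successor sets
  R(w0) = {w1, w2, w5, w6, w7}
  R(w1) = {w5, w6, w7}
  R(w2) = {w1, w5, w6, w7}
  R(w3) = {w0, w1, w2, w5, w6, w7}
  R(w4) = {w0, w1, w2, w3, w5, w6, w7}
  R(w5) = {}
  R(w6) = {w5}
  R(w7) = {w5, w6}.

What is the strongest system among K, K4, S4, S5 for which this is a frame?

K4

Transitive (axiom 4): yes — every two-step R-path is closed by a direct edge.
Reflexive (axiom T): no — w0 is not related to itself.
Euclidean (axiom 5): no — w0 R w1 and w0 R w2, but not w1 R w2.
So F validates K, K4; S4 would additionally require R to be reflexive. The strongest is K4.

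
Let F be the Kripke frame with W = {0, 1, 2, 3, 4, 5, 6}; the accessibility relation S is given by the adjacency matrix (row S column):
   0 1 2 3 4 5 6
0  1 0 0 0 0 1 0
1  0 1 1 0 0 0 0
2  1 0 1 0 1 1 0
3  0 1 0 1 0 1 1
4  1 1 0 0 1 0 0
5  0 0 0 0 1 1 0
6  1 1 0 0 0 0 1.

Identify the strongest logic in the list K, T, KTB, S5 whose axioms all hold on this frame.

Reflexive (axiom T): yes — every world is S-related to itself.
Symmetric (axiom B): no — 0 S 5 but not 5 S 0.
Euclidean (axiom 5): no — 2 S 0 and 2 S 4, but not 0 S 4.
So F validates K, T; KTB would additionally require S to be symmetric. The strongest is T.

T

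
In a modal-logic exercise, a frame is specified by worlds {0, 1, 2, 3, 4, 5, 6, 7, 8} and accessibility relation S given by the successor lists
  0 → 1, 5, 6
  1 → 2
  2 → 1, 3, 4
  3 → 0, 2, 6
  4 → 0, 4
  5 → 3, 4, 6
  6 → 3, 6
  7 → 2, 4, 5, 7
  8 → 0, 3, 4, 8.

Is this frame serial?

Serial: yes — every world has a successor (e.g. 0 S 1).

Yes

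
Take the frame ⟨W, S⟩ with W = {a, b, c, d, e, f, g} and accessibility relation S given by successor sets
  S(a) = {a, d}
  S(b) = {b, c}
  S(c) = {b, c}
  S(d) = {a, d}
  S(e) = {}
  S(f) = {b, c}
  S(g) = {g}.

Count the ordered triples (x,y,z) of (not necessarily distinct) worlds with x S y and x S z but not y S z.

0

S is Euclidean; there are no such tuples.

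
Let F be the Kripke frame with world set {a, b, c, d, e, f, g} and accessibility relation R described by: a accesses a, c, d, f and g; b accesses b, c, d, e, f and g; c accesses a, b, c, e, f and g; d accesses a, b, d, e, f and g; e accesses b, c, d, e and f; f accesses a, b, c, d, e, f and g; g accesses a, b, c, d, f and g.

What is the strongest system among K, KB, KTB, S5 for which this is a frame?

KTB

Symmetric (axiom B): yes — every pair in R has its reverse in R.
Reflexive (axiom T): yes — every world is R-related to itself.
Euclidean (axiom 5): no — a R c and a R d, but not c R d.
So F validates K, KB, KTB; S5 would additionally require R to be Euclidean. The strongest is KTB.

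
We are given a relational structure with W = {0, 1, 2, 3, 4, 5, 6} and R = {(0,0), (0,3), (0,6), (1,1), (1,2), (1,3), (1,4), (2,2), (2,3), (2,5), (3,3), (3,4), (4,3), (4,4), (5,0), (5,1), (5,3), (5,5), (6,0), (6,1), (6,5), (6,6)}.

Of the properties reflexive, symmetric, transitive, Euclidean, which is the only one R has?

Reflexive: yes — every world is R-related to itself.
Symmetric: no — 0 R 3 but not 3 R 0.
Transitive: no — 0 R 3 and 3 R 4, but not 0 R 4.
Euclidean: no — 0 R 3 and 0 R 6, but not 3 R 6.
Only reflexive holds.

reflexive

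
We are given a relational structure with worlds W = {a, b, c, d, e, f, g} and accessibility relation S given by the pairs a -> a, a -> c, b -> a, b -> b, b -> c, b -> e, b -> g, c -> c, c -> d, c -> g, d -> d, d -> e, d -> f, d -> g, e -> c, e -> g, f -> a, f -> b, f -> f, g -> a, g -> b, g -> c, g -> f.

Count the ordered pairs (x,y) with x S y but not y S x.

Enumerating: (a,c), (b,a), (b,c), (b,e), (c,d), (d,e), (d,f), (d,g), (e,c), (e,g), (f,a), (f,b), (g,a), (g,f).

14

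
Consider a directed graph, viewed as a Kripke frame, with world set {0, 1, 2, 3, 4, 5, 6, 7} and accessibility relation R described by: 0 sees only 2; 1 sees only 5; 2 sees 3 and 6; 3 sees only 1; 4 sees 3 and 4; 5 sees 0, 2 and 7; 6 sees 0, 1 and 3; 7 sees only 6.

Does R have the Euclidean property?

No

Euclidean: no — 2 R 3 and 2 R 6, but not 3 R 6.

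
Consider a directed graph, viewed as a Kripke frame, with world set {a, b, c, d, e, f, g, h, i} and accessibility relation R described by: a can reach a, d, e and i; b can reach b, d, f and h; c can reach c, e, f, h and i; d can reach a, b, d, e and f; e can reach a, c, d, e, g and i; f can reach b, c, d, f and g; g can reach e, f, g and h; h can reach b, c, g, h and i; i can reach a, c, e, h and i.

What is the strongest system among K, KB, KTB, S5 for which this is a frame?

Symmetric (axiom B): yes — every pair in R has its reverse in R.
Reflexive (axiom T): yes — every world is R-related to itself.
Euclidean (axiom 5): no — a R d and a R i, but not d R i.
So F validates K, KB, KTB; S5 would additionally require R to be Euclidean. The strongest is KTB.

KTB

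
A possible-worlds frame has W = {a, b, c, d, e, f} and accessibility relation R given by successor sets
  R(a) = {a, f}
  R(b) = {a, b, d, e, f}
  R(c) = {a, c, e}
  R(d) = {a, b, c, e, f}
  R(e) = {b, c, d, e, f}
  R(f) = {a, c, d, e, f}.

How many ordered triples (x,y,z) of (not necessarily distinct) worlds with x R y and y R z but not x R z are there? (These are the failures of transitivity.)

Enumerating: (a,f,c), (a,f,d), (a,f,e), (b,d,c), (b,e,c), (b,f,c), (c,a,f), (c,e,b), (c,e,d), (c,e,f), (d,b,d), (d,e,d), … and 7 more.
Total: 19.

19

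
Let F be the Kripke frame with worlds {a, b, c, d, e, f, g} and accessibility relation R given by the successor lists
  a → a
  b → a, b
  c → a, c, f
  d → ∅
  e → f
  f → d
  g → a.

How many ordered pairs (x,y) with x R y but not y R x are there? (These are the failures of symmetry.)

Enumerating: (b,a), (c,a), (c,f), (e,f), (f,d), (g,a).

6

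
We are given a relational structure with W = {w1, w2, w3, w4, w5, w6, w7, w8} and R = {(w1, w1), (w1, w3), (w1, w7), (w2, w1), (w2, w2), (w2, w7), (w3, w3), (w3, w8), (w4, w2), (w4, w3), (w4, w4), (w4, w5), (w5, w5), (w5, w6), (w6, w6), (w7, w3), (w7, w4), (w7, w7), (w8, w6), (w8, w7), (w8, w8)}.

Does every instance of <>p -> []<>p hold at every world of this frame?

Axiom 5 corresponds to the accessibility relation being Euclidean.
Euclidean: no — w1 R w3 and w1 R w7, but not w3 R w7.

No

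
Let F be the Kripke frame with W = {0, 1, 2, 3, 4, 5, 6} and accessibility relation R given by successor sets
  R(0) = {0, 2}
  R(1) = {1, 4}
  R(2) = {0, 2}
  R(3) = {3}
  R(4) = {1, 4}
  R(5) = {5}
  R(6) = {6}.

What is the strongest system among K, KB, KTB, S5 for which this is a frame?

Symmetric (axiom B): yes — every pair in R has its reverse in R.
Reflexive (axiom T): yes — every world is R-related to itself.
Euclidean (axiom 5): yes — any two successors of a common world are R-related.
So F validates K, KB, KTB, S5. The strongest is S5.

S5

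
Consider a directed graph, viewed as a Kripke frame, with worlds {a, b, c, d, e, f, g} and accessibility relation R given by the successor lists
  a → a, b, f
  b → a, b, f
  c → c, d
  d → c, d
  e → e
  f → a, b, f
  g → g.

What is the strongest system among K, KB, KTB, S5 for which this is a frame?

Symmetric (axiom B): yes — every pair in R has its reverse in R.
Reflexive (axiom T): yes — every world is R-related to itself.
Euclidean (axiom 5): yes — any two successors of a common world are R-related.
So F validates K, KB, KTB, S5. The strongest is S5.

S5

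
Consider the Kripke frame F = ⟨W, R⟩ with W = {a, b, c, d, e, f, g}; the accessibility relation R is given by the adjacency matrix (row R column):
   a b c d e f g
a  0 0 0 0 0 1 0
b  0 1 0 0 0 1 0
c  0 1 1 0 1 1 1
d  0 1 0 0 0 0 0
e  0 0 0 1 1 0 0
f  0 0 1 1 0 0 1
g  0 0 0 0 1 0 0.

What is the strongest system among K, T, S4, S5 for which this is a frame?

K

Reflexive (axiom T): no — a is not related to itself.
Transitive (axiom 4): no — a R f and f R c, but not a R c.
Euclidean (axiom 5): no — c R b and c R e, but not b R e.
So F validates K; T would additionally require R to be reflexive. The strongest is K.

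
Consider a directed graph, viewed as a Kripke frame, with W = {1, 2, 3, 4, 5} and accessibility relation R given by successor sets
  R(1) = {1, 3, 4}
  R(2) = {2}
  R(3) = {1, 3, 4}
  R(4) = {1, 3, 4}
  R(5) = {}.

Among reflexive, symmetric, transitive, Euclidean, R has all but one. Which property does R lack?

reflexive

Reflexive: no — 5 is not related to itself.
Symmetric: yes — every pair in R has its reverse in R.
Transitive: yes — every two-step R-path is closed by a direct edge.
Euclidean: yes — any two successors of a common world are R-related.
Only reflexive fails.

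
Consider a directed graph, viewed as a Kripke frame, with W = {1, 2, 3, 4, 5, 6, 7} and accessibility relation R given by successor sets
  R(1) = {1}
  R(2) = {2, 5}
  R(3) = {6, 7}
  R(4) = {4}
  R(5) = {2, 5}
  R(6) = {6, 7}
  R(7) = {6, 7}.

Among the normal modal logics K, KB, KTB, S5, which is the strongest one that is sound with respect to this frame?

Symmetric (axiom B): no — 3 R 6 but not 6 R 3.
Reflexive (axiom T): no — 3 is not related to itself.
Euclidean (axiom 5): yes — any two successors of a common world are R-related.
So F validates K; KB would additionally require R to be symmetric. The strongest is K.

K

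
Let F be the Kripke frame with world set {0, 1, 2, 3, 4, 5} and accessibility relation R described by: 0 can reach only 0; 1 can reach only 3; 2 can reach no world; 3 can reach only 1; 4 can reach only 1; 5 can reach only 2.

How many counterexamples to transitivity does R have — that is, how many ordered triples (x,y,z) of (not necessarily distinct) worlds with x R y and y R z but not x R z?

Enumerating: (1,3,1), (3,1,3), (4,1,3).

3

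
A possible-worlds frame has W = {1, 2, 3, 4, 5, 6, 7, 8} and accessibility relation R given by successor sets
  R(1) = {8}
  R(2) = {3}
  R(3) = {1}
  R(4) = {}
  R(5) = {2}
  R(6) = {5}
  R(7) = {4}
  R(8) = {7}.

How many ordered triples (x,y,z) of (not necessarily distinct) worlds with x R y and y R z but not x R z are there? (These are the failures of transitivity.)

6

Enumerating: (1,8,7), (2,3,1), (3,1,8), (5,2,3), (6,5,2), (8,7,4).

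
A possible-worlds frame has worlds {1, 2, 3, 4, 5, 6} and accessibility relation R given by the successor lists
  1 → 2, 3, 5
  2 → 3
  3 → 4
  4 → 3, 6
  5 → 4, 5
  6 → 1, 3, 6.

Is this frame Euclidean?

Euclidean: no — 1 R 2 and 1 R 5, but not 2 R 5.

No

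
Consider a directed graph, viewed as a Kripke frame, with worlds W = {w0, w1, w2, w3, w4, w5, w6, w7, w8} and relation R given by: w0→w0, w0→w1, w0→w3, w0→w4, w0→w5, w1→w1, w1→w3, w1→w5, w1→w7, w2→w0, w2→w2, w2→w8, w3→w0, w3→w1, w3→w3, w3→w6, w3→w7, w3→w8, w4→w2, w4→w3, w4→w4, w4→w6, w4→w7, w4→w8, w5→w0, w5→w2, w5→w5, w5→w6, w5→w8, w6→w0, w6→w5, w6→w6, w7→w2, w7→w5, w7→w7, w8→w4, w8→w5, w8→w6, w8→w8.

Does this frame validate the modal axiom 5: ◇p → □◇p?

No

The schema 5 characterises exactly the Euclidean frames.
Euclidean: no — w0 R w1 and w0 R w4, but not w1 R w4.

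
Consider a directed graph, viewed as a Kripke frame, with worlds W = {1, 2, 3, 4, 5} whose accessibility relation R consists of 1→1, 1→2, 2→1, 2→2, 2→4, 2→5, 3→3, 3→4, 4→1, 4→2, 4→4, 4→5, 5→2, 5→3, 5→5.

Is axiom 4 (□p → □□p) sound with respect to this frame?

No

By correspondence theory, 4 is valid on a frame iff R is transitive.
Transitive: no — 1 R 2 and 2 R 4, but not 1 R 4.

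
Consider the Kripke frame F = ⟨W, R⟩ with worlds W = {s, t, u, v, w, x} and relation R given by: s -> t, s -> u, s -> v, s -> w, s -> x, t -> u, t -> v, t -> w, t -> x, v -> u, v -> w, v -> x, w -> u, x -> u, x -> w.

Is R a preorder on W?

Reflexive: no — s is not related to itself.
Transitive: yes — every two-step R-path is closed by a direct edge.
So R is not a preorder.

No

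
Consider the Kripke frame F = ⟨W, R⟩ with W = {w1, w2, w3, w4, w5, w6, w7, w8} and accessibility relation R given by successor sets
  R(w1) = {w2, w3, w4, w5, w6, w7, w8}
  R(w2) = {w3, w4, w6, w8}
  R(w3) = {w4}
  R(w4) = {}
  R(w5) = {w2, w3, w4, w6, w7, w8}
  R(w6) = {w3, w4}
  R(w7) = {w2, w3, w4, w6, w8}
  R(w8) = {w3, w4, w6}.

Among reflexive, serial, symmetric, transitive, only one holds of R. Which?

Reflexive: no — w1 is not related to itself.
Serial: no — w4 has no R-successor.
Symmetric: no — w1 R w2 but not w2 R w1.
Transitive: yes — every two-step R-path is closed by a direct edge.
Only transitive holds.

transitive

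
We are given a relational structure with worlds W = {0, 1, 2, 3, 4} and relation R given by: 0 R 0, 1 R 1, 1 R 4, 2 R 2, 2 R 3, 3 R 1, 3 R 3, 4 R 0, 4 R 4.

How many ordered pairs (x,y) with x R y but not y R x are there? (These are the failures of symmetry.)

4

Enumerating: (1,4), (2,3), (3,1), (4,0).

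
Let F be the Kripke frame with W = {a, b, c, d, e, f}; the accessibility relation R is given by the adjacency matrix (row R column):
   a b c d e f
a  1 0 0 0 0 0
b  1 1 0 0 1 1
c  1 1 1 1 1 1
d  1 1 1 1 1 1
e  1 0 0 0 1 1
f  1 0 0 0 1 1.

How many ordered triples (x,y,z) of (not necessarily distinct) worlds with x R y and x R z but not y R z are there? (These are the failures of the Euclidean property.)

Enumerating: (b,a,b), (b,a,e), (b,a,f), (b,e,b), (b,f,b), (c,a,b), (c,a,c), (c,a,d), (c,a,e), (c,a,f), (c,b,c), (c,b,d), … and 23 more.
Total: 35.

35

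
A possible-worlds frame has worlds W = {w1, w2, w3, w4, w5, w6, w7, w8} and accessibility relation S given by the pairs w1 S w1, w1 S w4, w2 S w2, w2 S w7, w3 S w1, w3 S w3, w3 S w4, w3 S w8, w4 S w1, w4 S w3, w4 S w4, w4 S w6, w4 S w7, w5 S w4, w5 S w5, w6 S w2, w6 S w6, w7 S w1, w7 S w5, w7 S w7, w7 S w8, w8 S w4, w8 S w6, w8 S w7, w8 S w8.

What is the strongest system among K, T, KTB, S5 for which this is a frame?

T

Reflexive (axiom T): yes — every world is S-related to itself.
Symmetric (axiom B): no — w2 S w7 but not w7 S w2.
Euclidean (axiom 5): no — w3 S w1 and w3 S w8, but not w1 S w8.
So F validates K, T; KTB would additionally require S to be symmetric. The strongest is T.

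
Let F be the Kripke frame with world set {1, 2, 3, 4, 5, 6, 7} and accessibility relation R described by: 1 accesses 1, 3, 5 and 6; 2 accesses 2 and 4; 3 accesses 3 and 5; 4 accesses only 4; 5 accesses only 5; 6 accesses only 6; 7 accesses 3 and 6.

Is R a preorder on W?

No

Reflexive: no — 7 is not related to itself.
Transitive: no — 7 R 3 and 3 R 5, but not 7 R 5.
So R is not a preorder.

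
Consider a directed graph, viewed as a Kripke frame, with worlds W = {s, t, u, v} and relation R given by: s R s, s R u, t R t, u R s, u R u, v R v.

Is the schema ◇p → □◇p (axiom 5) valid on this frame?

By correspondence theory, 5 is valid on a frame iff R is Euclidean.
Euclidean: yes — any two successors of a common world are R-related.

Yes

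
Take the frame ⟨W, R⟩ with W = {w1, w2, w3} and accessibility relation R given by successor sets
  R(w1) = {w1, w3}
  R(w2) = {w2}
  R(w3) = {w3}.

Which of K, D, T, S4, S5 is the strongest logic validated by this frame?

S4

Serial (axiom D): yes — every world has a successor (e.g. w1 R w1).
Reflexive (axiom T): yes — every world is R-related to itself.
Transitive (axiom 4): yes — every two-step R-path is closed by a direct edge.
Euclidean (axiom 5): no — w1 R w3 and w1 R w1, but not w3 R w1.
So F validates K, D, T, S4; S5 would additionally require R to be Euclidean. The strongest is S4.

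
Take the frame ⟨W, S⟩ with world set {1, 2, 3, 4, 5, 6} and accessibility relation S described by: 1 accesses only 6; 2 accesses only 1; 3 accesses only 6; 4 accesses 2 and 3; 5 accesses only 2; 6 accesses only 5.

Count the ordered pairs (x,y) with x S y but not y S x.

Enumerating: (1,6), (2,1), (3,6), (4,2), (4,3), (5,2), (6,5).

7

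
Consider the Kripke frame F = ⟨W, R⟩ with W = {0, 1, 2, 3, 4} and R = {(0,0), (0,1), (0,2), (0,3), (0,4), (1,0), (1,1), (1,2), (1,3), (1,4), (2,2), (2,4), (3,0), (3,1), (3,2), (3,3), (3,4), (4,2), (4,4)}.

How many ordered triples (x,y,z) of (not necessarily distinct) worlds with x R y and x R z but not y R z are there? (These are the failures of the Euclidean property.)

Enumerating: (0,2,0), (0,2,1), (0,2,3), (0,4,0), (0,4,1), (0,4,3), (1,2,0), (1,2,1), (1,2,3), (1,4,0), (1,4,1), (1,4,3), (3,2,0), (3,2,1), (3,2,3), (3,4,0), (3,4,1), (3,4,3).

18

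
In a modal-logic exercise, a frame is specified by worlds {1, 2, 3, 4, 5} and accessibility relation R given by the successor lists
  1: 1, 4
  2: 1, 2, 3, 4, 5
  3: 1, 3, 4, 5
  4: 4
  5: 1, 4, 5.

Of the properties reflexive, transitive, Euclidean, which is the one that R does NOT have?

Euclidean

Reflexive: yes — every world is R-related to itself.
Transitive: yes — every two-step R-path is closed by a direct edge.
Euclidean: no — 2 R 1 and 2 R 3, but not 1 R 3.
Only Euclidean fails.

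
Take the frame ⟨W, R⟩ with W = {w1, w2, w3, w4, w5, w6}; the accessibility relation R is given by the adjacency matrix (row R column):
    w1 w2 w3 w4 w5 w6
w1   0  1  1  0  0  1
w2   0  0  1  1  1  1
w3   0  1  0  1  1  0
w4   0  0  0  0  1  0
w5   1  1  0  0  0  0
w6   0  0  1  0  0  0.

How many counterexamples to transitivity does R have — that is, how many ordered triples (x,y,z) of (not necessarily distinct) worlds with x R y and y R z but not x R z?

21

Enumerating: (w1,w2,w4), (w1,w2,w5), (w1,w3,w4), (w1,w3,w5), (w2,w3,w2), (w2,w5,w1), (w2,w5,w2), (w3,w2,w3), (w3,w2,w6), (w3,w5,w1), (w4,w5,w1), (w4,w5,w2), … and 9 more.
Total: 21.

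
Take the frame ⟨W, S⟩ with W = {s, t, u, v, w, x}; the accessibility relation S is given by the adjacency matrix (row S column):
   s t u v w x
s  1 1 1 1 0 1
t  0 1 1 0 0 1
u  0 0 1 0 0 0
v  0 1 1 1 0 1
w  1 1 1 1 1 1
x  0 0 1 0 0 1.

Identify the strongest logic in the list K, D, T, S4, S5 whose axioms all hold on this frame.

S4

Serial (axiom D): yes — every world has a successor (e.g. s S s).
Reflexive (axiom T): yes — every world is S-related to itself.
Transitive (axiom 4): yes — every two-step S-path is closed by a direct edge.
Euclidean (axiom 5): no — s S t and s S v, but not t S v.
So F validates K, D, T, S4; S5 would additionally require S to be Euclidean. The strongest is S4.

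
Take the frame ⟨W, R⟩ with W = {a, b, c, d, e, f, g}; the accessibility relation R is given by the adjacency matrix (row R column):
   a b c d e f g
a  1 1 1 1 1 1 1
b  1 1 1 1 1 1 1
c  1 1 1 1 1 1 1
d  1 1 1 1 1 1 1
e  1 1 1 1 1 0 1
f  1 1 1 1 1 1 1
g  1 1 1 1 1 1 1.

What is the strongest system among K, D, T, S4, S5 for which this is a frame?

Serial (axiom D): yes — every world has a successor (e.g. a R a).
Reflexive (axiom T): yes — every world is R-related to itself.
Transitive (axiom 4): no — e R a and a R f, but not e R f.
Euclidean (axiom 5): no — a R e and a R f, but not e R f.
So F validates K, D, T; S4 would additionally require R to be transitive. The strongest is T.

T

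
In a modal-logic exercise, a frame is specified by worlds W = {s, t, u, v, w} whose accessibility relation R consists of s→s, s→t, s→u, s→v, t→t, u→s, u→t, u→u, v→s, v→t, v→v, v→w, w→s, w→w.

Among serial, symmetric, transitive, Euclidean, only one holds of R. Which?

serial

Serial: yes — every world has a successor (e.g. s R s).
Symmetric: no — s R t but not t R s.
Transitive: no — s R v and v R w, but not s R w.
Euclidean: no — s R t and s R u, but not t R u.
Only serial holds.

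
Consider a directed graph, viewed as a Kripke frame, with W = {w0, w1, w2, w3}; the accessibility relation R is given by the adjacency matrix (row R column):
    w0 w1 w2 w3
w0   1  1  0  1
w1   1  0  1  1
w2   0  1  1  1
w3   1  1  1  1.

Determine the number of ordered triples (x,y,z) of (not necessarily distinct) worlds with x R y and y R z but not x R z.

Enumerating: (w0,w1,w2), (w0,w3,w2), (w1,w0,w1), (w1,w2,w1), (w1,w3,w1), (w2,w1,w0), (w2,w3,w0).

7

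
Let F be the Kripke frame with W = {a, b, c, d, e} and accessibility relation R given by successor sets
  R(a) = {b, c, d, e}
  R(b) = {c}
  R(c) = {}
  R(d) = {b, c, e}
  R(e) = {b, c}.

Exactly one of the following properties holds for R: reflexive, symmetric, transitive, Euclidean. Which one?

transitive

Reflexive: no — a is not related to itself.
Symmetric: no — a R b but not b R a.
Transitive: yes — every two-step R-path is closed by a direct edge.
Euclidean: no — a R b and a R d, but not b R d.
Only transitive holds.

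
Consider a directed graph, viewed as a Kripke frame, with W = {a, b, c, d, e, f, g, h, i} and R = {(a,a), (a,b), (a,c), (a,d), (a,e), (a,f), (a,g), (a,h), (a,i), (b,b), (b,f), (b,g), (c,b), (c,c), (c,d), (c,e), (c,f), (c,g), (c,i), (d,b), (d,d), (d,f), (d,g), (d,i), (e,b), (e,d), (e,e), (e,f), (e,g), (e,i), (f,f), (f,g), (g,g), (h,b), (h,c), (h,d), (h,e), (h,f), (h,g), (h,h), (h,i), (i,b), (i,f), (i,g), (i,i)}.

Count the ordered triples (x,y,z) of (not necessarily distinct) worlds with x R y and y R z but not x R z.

R is transitive; there are no such tuples.

0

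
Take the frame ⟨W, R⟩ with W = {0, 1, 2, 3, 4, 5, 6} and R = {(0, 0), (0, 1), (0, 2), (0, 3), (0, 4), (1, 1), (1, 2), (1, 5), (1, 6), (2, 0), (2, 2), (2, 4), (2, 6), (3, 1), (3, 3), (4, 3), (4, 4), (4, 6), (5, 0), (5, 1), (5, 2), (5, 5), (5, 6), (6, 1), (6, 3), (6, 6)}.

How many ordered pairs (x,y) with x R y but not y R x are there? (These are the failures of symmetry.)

13

Enumerating: (0,1), (0,3), (0,4), (1,2), (2,4), (2,6), (3,1), (4,3), (4,6), (5,0), (5,2), (5,6), (6,3).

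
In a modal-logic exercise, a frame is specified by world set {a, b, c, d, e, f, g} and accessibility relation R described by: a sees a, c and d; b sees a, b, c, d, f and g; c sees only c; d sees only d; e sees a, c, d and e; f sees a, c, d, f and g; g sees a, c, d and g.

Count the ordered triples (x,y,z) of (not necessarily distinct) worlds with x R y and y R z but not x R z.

R is transitive; there are no such tuples.

0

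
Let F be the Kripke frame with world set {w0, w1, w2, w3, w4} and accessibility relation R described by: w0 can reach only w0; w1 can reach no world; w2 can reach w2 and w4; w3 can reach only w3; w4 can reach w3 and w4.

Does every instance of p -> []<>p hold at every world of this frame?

No

By correspondence theory, B is valid on a frame iff R is symmetric.
Symmetric: no — w2 R w4 but not w4 R w2.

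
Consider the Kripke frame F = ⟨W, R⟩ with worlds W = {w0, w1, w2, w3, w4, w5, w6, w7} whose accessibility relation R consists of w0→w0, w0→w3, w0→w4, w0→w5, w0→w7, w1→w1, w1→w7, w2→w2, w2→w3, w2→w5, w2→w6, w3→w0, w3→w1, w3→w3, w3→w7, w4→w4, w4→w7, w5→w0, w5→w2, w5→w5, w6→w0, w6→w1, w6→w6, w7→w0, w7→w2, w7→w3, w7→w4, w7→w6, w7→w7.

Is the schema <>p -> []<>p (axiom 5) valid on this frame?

No

Axiom 5 corresponds to the accessibility relation being Euclidean.
Euclidean: no — w0 R w3 and w0 R w4, but not w3 R w4.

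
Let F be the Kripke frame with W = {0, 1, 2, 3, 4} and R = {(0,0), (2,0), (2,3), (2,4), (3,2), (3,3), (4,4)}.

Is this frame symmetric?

Symmetric: no — 2 R 0 but not 0 R 2.

No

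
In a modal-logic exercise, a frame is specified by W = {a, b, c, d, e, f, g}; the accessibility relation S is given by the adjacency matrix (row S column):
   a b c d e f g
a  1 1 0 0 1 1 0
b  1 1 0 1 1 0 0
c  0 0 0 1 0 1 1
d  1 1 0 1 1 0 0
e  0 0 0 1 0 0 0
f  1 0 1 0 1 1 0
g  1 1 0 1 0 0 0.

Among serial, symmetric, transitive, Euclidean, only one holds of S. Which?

Serial: yes — every world has a successor (e.g. a S a).
Symmetric: no — a S e but not e S a.
Transitive: no — a S b and b S d, but not a S d.
Euclidean: no — a S b and a S f, but not b S f.
Only serial holds.

serial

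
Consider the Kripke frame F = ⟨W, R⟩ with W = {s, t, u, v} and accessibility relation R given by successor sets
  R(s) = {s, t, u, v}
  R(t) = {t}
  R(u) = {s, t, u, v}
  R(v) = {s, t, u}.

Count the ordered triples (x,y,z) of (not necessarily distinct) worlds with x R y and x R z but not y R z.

Enumerating: (s,t,s), (s,t,u), (s,t,v), (s,v,v), (u,t,s), (u,t,u), (u,t,v), (u,v,v), (v,t,s), (v,t,u).

10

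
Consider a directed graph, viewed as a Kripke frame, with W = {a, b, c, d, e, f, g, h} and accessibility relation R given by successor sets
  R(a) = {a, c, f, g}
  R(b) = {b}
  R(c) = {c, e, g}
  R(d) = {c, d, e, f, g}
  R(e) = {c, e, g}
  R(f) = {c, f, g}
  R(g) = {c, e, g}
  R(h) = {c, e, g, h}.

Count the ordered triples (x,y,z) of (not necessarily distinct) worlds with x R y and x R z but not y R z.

18

Enumerating: (a,c,a), (a,c,f), (a,f,a), (a,g,a), (a,g,f), (d,c,d), (d,c,f), (d,e,d), (d,e,f), (d,f,d), (d,f,e), (d,g,d), (d,g,f), (f,c,f), (f,g,f), (h,c,h), (h,e,h), (h,g,h).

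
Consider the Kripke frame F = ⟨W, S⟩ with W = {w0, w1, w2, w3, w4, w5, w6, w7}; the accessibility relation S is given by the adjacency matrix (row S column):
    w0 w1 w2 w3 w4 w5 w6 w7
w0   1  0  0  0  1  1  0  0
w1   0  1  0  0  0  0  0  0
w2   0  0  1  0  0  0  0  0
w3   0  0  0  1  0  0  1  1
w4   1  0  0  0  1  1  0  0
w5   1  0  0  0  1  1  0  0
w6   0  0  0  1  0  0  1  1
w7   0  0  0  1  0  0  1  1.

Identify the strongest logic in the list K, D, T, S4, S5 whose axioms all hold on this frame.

Serial (axiom D): yes — every world has a successor (e.g. w0 S w0).
Reflexive (axiom T): yes — every world is S-related to itself.
Transitive (axiom 4): yes — every two-step S-path is closed by a direct edge.
Euclidean (axiom 5): yes — any two successors of a common world are S-related.
So F validates K, D, T, S4, S5. The strongest is S5.

S5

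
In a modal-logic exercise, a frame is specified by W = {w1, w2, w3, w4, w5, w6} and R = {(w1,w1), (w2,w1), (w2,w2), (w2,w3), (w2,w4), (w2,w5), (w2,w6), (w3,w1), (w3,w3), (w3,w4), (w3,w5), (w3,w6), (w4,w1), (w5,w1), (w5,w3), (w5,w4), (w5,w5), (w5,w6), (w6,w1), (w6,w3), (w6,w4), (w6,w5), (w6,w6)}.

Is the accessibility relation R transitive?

Yes

Transitive: yes — every two-step R-path is closed by a direct edge.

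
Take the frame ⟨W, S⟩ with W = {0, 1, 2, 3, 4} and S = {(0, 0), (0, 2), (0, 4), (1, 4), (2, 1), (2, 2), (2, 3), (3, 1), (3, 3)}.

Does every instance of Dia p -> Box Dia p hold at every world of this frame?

By correspondence theory, 5 is valid on a frame iff S is Euclidean.
Euclidean: no — 0 S 2 and 0 S 4, but not 2 S 4.

No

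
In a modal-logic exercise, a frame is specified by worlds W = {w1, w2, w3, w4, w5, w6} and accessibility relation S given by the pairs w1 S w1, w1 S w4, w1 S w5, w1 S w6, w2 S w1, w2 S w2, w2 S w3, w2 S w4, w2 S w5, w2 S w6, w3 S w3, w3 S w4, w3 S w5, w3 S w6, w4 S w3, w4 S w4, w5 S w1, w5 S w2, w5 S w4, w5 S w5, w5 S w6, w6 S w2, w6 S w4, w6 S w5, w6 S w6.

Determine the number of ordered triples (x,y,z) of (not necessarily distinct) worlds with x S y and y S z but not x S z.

14

Enumerating: (w1,w4,w3), (w1,w5,w2), (w1,w6,w2), (w3,w5,w1), (w3,w5,w2), (w3,w6,w2), (w4,w3,w5), (w4,w3,w6), (w5,w2,w3), (w5,w4,w3), (w6,w2,w1), (w6,w2,w3), (w6,w4,w3), (w6,w5,w1).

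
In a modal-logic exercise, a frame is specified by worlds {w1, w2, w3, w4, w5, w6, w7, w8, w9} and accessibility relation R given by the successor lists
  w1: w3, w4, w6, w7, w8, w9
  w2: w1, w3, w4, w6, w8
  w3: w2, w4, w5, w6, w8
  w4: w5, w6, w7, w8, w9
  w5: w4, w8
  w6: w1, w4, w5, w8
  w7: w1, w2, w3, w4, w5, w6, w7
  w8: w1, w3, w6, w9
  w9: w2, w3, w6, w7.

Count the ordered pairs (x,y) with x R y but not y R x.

23

Enumerating: (w1,w3), (w1,w4), (w1,w9), (w2,w1), (w2,w4), (w2,w6), (w2,w8), (w3,w4), (w3,w5), (w3,w6), (w4,w8), (w4,w9), … and 11 more.
Total: 23.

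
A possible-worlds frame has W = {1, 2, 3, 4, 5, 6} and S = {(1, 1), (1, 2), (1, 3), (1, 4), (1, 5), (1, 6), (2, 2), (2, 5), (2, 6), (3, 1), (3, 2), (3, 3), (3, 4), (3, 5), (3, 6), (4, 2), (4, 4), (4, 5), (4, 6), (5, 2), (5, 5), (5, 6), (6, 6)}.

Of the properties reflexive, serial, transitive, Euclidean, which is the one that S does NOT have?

Reflexive: yes — every world is S-related to itself.
Serial: yes — every world has a successor (e.g. 1 S 1).
Transitive: yes — every two-step S-path is closed by a direct edge.
Euclidean: no — 1 S 2 and 1 S 3, but not 2 S 3.
Only Euclidean fails.

Euclidean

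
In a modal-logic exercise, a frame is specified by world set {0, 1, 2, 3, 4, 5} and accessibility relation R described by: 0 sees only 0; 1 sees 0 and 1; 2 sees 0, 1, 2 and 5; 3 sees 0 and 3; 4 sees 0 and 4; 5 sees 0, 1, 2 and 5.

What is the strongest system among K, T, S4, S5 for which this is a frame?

S4

Reflexive (axiom T): yes — every world is R-related to itself.
Transitive (axiom 4): yes — every two-step R-path is closed by a direct edge.
Euclidean (axiom 5): no — 2 R 0 and 2 R 1, but not 0 R 1.
So F validates K, T, S4; S5 would additionally require R to be Euclidean. The strongest is S4.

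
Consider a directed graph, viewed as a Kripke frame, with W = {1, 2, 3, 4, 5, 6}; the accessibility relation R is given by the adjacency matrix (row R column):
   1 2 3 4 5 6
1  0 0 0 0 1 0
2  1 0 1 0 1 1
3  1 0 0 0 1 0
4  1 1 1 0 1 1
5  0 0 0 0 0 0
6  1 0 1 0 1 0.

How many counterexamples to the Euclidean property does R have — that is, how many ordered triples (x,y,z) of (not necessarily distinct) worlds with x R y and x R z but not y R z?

Enumerating: (1,5,5), (2,1,1), (2,1,3), (2,1,6), (2,3,3), (2,3,6), (2,5,1), (2,5,3), (2,5,5), (2,5,6), (2,6,6), (3,1,1), … and 23 more.
Total: 35.

35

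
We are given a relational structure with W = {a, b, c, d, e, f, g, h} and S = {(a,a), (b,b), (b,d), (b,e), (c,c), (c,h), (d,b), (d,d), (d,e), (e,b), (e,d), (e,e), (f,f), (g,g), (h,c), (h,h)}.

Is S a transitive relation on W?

Transitive: yes — every two-step S-path is closed by a direct edge.

Yes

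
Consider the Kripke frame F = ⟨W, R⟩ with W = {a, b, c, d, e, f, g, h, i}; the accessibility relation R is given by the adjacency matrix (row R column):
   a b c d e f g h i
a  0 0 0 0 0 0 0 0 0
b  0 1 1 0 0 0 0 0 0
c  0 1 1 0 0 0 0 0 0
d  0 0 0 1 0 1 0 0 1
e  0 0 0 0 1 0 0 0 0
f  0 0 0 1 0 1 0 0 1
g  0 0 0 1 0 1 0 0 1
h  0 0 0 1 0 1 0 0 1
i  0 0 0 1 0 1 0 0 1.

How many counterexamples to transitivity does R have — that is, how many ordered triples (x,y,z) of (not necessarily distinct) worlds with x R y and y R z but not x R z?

0

R is transitive; there are no such tuples.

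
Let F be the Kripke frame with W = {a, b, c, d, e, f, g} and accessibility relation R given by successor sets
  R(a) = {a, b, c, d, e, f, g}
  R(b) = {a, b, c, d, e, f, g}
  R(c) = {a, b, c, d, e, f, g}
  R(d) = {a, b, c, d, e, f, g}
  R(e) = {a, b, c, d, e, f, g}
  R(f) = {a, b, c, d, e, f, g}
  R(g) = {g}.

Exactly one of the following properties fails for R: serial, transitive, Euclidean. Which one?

Serial: yes — every world has a successor (e.g. a R a).
Transitive: yes — every two-step R-path is closed by a direct edge.
Euclidean: no — a R g and a R b, but not g R b.
Only Euclidean fails.

Euclidean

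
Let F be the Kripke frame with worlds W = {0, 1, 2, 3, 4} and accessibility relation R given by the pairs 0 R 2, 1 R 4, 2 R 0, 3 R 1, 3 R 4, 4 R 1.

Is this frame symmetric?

No

Symmetric: no — 3 R 1 but not 1 R 3.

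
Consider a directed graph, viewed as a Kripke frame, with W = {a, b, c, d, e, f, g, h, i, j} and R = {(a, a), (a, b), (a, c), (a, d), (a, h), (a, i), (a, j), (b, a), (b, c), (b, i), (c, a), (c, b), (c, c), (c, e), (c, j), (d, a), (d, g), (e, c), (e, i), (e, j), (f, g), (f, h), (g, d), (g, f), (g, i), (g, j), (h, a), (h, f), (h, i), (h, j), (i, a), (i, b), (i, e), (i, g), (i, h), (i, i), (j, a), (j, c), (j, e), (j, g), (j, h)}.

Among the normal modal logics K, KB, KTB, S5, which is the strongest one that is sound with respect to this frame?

KB

Symmetric (axiom B): yes — every pair in R has its reverse in R.
Reflexive (axiom T): no — b is not related to itself.
Euclidean (axiom 5): no — a R b and a R d, but not b R d.
So F validates K, KB; KTB would additionally require R to be reflexive. The strongest is KB.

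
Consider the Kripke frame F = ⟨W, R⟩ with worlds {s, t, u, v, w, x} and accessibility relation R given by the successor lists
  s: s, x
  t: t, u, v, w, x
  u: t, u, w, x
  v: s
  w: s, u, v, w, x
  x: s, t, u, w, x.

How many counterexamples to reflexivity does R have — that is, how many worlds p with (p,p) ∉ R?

Enumerating: v.

1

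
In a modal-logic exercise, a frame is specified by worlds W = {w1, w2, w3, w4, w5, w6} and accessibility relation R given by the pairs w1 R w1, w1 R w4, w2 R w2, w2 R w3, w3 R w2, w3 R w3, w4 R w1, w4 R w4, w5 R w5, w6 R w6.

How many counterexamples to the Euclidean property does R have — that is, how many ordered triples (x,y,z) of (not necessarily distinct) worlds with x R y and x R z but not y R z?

R is Euclidean; there are no such tuples.

0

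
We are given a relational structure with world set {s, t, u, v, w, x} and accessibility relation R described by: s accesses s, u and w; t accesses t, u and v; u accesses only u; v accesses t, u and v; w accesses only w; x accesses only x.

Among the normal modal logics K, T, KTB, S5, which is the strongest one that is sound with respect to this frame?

Reflexive (axiom T): yes — every world is R-related to itself.
Symmetric (axiom B): no — s R u but not u R s.
Euclidean (axiom 5): no — s R u and s R w, but not u R w.
So F validates K, T; KTB would additionally require R to be symmetric. The strongest is T.

T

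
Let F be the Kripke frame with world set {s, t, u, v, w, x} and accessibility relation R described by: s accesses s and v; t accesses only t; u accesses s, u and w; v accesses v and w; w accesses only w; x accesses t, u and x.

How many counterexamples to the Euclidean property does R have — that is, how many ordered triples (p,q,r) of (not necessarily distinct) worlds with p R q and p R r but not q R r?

10

Enumerating: (s,v,s), (u,s,u), (u,s,w), (u,w,s), (u,w,u), (v,w,v), (x,t,u), (x,t,x), (x,u,t), (x,u,x).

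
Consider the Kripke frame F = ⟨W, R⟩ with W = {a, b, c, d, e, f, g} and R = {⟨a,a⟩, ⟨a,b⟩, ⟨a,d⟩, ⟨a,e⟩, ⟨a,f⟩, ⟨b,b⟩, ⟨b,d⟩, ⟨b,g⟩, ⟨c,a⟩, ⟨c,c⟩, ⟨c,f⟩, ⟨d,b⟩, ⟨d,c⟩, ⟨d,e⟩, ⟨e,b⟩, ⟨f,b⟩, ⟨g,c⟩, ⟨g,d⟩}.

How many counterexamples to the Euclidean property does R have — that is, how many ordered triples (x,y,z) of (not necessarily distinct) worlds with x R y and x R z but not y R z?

30

Enumerating: (a,b,a), (a,b,e), (a,b,f), (a,d,a), (a,d,d), (a,d,f), (a,e,a), (a,e,d), (a,e,e), (a,e,f), (a,f,a), (a,f,d), … and 18 more.
Total: 30.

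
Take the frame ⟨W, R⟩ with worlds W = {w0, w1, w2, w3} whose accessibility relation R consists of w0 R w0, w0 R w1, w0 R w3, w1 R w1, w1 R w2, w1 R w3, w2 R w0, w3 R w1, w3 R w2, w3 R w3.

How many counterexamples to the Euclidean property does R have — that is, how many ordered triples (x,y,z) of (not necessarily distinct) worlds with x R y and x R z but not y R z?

8

Enumerating: (w0,w1,w0), (w0,w3,w0), (w1,w2,w1), (w1,w2,w2), (w1,w2,w3), (w3,w2,w1), (w3,w2,w2), (w3,w2,w3).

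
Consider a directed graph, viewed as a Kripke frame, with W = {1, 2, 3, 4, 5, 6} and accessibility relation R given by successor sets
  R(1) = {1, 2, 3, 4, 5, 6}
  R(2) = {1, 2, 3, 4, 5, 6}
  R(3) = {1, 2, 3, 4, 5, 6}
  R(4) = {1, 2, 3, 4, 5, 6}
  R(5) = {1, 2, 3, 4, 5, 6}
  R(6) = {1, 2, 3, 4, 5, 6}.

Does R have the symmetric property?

Symmetric: yes — every pair in R has its reverse in R.

Yes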